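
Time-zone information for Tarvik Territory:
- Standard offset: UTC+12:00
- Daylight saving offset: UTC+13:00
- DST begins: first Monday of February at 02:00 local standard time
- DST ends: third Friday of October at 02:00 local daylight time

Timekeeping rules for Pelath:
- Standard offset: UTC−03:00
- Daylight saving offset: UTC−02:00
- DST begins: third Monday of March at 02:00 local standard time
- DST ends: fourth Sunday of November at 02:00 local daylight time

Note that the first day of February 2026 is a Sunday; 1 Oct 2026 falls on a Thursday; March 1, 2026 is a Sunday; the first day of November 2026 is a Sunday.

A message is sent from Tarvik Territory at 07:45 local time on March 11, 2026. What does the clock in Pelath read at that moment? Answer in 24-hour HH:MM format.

1 February 2026 is a Sunday, so the first Monday is February 2.
1 October 2026 is a Thursday, so the first Friday is October 2 and the third is October 16.
March 11, 2026 falls between 2 February and 16 October, so daylight saving is in effect and Tarvik Territory is at UTC+13:00.
07:45 Tarvik Territory − 13h = 18:45 UTC (rolling into the previous day, 10 March 2026).
1 March 2026 is a Sunday, so the first Monday is March 2 and the third is March 16.
1 November 2026 is a Sunday, so the first Sunday is November 1 and the fourth is November 22.
At the standard offset (UTC−03:00), 18:45 UTC − 3h = 15:45 Pelath standard time.
The standard-time date in Pelath, March 10, 2026, does not fall between 16 March and 22 November, so daylight saving is not in effect and Pelath is at UTC−03:00.
18:45 UTC − 3h = 15:45 Pelath.

15:45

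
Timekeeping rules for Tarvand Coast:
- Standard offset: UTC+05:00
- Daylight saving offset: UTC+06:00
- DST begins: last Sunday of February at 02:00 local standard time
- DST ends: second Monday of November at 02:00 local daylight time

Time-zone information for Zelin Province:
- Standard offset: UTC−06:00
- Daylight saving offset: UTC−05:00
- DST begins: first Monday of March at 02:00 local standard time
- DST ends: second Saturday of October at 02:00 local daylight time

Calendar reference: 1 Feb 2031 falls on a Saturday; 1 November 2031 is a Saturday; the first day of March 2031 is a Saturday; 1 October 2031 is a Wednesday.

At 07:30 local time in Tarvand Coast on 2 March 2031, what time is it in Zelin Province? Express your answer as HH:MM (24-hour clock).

19:30

1 February 2031 is a Saturday, so Sundays fall on 2, 9, 16, 23; the last is February 23.
1 November 2031 is a Saturday, so the first Monday is November 3 and the second is November 10.
Daylight saving runs 23 February – 10 November; 2 March 2031 is inside that window, so Tarvand Coast is at UTC+06:00.
07:30 Tarvand Coast − 6h = 01:30 UTC.
1 March 2031 is a Saturday, so the first Monday is March 3.
1 October 2031 is a Wednesday, so the first Saturday is October 4 and the second is October 11.
At the standard offset (UTC−06:00), 01:30 UTC − 6h = 19:30 Zelin Province standard time (rolling into the previous day, 1 March 2031).
Daylight saving runs 3 March – 11 October; the standard-time date in Zelin Province, 1 March 2031, is outside that window, so Zelin Province is on standard time at UTC−06:00.
01:30 UTC − 6h = 19:30 Zelin Province (rolling into the previous day, 1 March 2031).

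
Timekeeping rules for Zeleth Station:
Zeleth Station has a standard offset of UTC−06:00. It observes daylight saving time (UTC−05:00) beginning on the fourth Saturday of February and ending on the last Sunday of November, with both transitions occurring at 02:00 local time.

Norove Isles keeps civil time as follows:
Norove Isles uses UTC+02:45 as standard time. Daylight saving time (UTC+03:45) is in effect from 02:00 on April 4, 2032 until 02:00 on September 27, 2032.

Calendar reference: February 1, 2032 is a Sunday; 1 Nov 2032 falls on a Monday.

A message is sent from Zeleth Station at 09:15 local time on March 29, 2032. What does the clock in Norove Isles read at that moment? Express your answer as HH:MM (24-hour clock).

17:00

1 February 2032 is a Sunday, so the first Saturday is February 7 and the fourth is February 28.
1 November 2032 is a Monday, so Sundays fall on 7, 14, 21, 28; the last is November 28.
Daylight saving runs 28 February – 28 November; March 29, 2032 is inside that window, so Zeleth Station is at UTC−05:00.
09:15 Zeleth Station + 5h = 14:15 UTC.
At the standard offset (UTC+02:45), 14:15 UTC + 2h45m = 17:00 Norove Isles standard time.
Daylight saving runs 4 April – 27 September; the standard-time date in Norove Isles, March 29, 2032, is outside that window, so Norove Isles is on standard time at UTC+02:45.
14:15 UTC + 2h45m = 17:00 Norove Isles.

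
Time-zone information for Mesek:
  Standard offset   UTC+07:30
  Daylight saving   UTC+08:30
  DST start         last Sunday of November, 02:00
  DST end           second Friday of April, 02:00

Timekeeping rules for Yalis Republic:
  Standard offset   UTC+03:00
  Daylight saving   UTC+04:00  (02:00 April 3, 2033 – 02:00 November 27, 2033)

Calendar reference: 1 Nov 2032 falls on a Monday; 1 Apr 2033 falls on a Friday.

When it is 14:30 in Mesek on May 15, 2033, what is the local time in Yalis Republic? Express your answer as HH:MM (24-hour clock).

11:00

1 November 2032 is a Monday, so Sundays fall on 7, 14, 21, 28; the last is November 28.
1 April 2033 is a Friday, so the first Friday is April 1 and the second is April 8.
May 15, 2033 is outside the daylight-saving period (28 November 2032 – 8 April 2033), so Mesek is on standard time, UTC+07:30.
14:30 Mesek − 7h30m = 07:00 UTC.
At the standard offset (UTC+03:00), 07:00 UTC + 3h = 10:00 Yalis Republic standard time.
The standard-time date in Yalis Republic, May 15, 2033, lies within the daylight-saving period (3 April – 27 November), so Yalis Republic is on daylight time, UTC+04:00.
07:00 UTC + 4h = 11:00 Yalis Republic.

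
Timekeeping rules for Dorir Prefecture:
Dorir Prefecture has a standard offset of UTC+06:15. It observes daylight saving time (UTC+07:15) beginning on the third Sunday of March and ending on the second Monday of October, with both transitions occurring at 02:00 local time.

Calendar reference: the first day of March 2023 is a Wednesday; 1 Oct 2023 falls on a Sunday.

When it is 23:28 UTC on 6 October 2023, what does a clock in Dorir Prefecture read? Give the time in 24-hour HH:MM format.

1 March 2023 is a Wednesday, so the first Sunday is March 5 and the third is March 19.
1 October 2023 is a Sunday, so the first Monday is October 2 and the second is October 9.
At the standard offset (UTC+06:15), 23:28 UTC + 6h15m = 05:43 Dorir Prefecture standard time (rolling into the next day, 7 October 2023).
Daylight saving runs 19 March – 9 October; the standard-time date in Dorir Prefecture, 7 October 2023, is inside that window, so Dorir Prefecture is at UTC+07:15.
23:28 UTC + 7h15m = 06:43 local (rolling into the next day, 7 October 2023).

06:43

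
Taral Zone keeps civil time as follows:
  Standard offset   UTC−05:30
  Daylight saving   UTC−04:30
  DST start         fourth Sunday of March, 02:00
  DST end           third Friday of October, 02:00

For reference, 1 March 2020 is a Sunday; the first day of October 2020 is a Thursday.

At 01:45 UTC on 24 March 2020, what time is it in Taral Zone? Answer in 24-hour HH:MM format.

21:15

1 March 2020 is a Sunday, so the first Sunday is March 1 and the fourth is March 22.
1 October 2020 is a Thursday, so the first Friday is October 2 and the third is October 16.
At the standard offset (UTC−05:30), 01:45 UTC − 5h30m = 20:15 Taral Zone standard time (rolling into the previous day, 23 March 2020).
The standard-time date in Taral Zone, 23 March 2020, lies within the daylight-saving period (22 March – 16 October), so Taral Zone is on daylight time, UTC−04:30.
01:45 UTC − 4h30m = 21:15 local (rolling into the previous day, 23 March 2020).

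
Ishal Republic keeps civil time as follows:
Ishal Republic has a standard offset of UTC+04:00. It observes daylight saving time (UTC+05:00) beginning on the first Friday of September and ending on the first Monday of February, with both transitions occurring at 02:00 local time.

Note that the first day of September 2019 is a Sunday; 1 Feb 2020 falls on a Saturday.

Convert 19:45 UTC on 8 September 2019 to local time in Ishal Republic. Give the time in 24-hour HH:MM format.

00:45

1 September 2019 is a Sunday, so the first Friday is September 6.
1 February 2020 is a Saturday, so the first Monday is February 3.
At the standard offset (UTC+04:00), 19:45 UTC + 4h = 23:45 Ishal Republic standard time.
Daylight saving runs 6 September 2019 – 3 February 2020; the standard-time date in Ishal Republic, 8 September 2019, is inside that window, so Ishal Republic is at UTC+05:00.
19:45 UTC + 5h = 00:45 local (rolling into the next day, 9 September 2019).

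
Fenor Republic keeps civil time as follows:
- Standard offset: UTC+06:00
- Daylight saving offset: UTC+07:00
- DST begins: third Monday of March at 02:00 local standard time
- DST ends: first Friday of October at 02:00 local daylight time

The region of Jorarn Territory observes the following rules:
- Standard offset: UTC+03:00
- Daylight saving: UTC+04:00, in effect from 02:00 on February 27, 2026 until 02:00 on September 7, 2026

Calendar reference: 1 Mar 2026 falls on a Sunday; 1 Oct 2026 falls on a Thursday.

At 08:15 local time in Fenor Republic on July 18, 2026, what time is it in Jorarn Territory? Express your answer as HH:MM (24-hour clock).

05:15

1 March 2026 is a Sunday, so the first Monday is March 2 and the third is March 16.
1 October 2026 is a Thursday, so the first Friday is October 2.
Daylight saving runs 16 March – 2 October; July 18, 2026 is inside that window, so Fenor Republic is at UTC+07:00.
08:15 Fenor Republic − 7h = 01:15 UTC.
At the standard offset (UTC+03:00), 01:15 UTC + 3h = 04:15 Jorarn Territory standard time.
The standard-time date in Jorarn Territory, July 18, 2026, falls between 27 February and 7 September, so daylight saving is in effect and Jorarn Territory is at UTC+04:00.
01:15 UTC + 4h = 05:15 Jorarn Territory.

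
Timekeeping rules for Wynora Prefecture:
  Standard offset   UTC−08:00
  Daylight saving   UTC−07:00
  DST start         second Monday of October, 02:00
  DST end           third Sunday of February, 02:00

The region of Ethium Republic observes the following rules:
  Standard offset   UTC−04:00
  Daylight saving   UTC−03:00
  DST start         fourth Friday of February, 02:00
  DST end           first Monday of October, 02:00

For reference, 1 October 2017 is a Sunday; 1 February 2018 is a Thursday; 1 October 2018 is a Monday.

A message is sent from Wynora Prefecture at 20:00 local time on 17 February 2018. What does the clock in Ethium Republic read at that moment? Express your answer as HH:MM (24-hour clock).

1 October 2017 is a Sunday, so the first Monday is October 2 and the second is October 9.
1 February 2018 is a Thursday, so the first Sunday is February 4 and the third is February 18.
17 February 2018 lies within the daylight-saving period (9 October 2017 – 18 February 2018), so Wynora Prefecture is on daylight time, UTC−07:00.
20:00 Wynora Prefecture + 7h = 03:00 UTC (rolling into the next day, 18 February 2018).
1 February 2018 is a Thursday, so the first Friday is February 2 and the fourth is February 23.
1 October 2018 is a Monday, so the first Monday is October 1.
At the standard offset (UTC−04:00), 03:00 UTC − 4h = 23:00 Ethium Republic standard time (rolling into the previous day, 17 February 2018).
The standard-time date in Ethium Republic, 17 February 2018, does not fall between 23 February and 1 October, so daylight saving is not in effect and Ethium Republic is at UTC−04:00.
03:00 UTC − 4h = 23:00 Ethium Republic (rolling into the previous day, 17 February 2018).

23:00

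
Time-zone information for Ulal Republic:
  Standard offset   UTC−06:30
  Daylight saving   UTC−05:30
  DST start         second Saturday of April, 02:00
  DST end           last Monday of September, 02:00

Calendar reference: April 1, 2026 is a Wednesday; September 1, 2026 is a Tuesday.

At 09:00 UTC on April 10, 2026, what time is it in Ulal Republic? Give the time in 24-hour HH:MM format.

02:30

1 April 2026 is a Wednesday, so the first Saturday is April 4 and the second is April 11.
1 September 2026 is a Tuesday, so Mondays fall on 7, 14, 21, 28; the last is September 28.
At the standard offset (UTC−06:30), 09:00 UTC − 6h30m = 02:30 Ulal Republic standard time.
Daylight saving runs 11 April – 28 September; the standard-time date in Ulal Republic, April 10, 2026, is outside that window, so Ulal Republic is on standard time at UTC−06:30.
09:00 UTC − 6h30m = 02:30 local.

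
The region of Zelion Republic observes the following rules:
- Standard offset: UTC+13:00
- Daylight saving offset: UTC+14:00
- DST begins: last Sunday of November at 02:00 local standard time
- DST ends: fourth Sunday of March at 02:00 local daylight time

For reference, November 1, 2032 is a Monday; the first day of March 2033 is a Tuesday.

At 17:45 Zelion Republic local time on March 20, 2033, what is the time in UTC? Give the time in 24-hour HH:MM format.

03:45

1 November 2032 is a Monday, so Sundays fall on 7, 14, 21, 28; the last is November 28.
1 March 2033 is a Tuesday, so the first Sunday is March 6 and the fourth is March 27.
March 20, 2033 lies within the daylight-saving period (28 November 2032 – 27 March 2033), so Zelion Republic is on daylight time, UTC+14:00.
17:45 local − 14h = 03:45 UTC.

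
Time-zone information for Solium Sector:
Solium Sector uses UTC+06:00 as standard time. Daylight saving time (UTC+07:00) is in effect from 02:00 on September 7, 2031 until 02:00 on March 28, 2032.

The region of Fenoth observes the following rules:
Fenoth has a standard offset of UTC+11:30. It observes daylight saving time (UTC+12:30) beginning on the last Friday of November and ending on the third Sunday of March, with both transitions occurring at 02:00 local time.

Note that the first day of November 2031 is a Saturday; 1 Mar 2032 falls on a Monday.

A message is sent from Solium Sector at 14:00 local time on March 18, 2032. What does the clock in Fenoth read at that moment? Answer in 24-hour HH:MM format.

March 18, 2032 falls between 7 September 2031 and 28 March 2032, so daylight saving is in effect and Solium Sector is at UTC+07:00.
14:00 Solium Sector − 7h = 07:00 UTC.
1 November 2031 is a Saturday, so Fridays fall on 7, 14, 21, 28; the last is November 28.
1 March 2032 is a Monday, so the first Sunday is March 7 and the third is March 21.
At the standard offset (UTC+11:30), 07:00 UTC + 11h30m = 18:30 Fenoth standard time.
Daylight saving runs 28 November 2031 – 21 March 2032; the standard-time date in Fenoth, March 18, 2032, is inside that window, so Fenoth is at UTC+12:30.
07:00 UTC + 12h30m = 19:30 Fenoth.

19:30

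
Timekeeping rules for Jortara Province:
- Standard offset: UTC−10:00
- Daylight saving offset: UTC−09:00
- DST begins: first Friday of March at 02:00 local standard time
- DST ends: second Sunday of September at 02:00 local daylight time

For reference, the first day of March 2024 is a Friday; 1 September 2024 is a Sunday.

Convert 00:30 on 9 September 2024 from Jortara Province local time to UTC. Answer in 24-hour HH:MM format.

10:30

1 March 2024 is a Friday, so the first Friday is March 1.
1 September 2024 is a Sunday, so the first Sunday is September 1 and the second is September 8.
9 September 2024 is outside the daylight-saving period (1 March – 8 September), so Jortara Province is on standard time, UTC−10:00.
00:30 local + 10h = 10:30 UTC.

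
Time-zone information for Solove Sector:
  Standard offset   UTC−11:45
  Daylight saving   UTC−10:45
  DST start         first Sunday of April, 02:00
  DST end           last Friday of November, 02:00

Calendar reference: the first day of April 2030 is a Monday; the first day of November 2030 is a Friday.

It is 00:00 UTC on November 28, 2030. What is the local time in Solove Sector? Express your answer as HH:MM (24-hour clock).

1 April 2030 is a Monday, so the first Sunday is April 7.
1 November 2030 is a Friday, so Fridays fall on 1, 8, 15, 22, 29; the last is November 29.
At the standard offset (UTC−11:45), 00:00 UTC − 11h45m = 12:15 Solove Sector standard time (rolling into the previous day, 27 November 2030).
The standard-time date in Solove Sector, November 27, 2030, falls between 7 April and 29 November, so daylight saving is in effect and Solove Sector is at UTC−10:45.
00:00 UTC − 10h45m = 13:15 local (rolling into the previous day, 27 November 2030).

13:15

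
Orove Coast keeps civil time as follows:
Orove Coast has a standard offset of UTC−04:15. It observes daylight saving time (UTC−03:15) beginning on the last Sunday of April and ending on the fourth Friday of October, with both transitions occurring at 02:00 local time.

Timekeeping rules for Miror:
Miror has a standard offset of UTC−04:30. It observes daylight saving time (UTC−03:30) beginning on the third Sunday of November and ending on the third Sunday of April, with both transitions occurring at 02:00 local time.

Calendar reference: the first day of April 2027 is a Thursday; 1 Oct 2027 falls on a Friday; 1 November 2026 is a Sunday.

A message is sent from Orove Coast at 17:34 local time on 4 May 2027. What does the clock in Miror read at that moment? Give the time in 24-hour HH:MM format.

16:19

1 April 2027 is a Thursday, so Sundays fall on 4, 11, 18, 25; the last is April 25.
1 October 2027 is a Friday, so the first Friday is October 1 and the fourth is October 22.
4 May 2027 falls between 25 April and 22 October, so daylight saving is in effect and Orove Coast is at UTC−03:15.
17:34 Orove Coast + 3h15m = 20:49 UTC.
1 November 2026 is a Sunday, so the first Sunday is November 1 and the third is November 15.
1 April 2027 is a Thursday, so the first Sunday is April 4 and the third is April 18.
At the standard offset (UTC−04:30), 20:49 UTC − 4h30m = 16:19 Miror standard time.
The standard-time date in Miror, 4 May 2027, does not fall between 15 November 2026 and 18 April 2027, so daylight saving is not in effect and Miror is at UTC−04:30.
20:49 UTC − 4h30m = 16:19 Miror.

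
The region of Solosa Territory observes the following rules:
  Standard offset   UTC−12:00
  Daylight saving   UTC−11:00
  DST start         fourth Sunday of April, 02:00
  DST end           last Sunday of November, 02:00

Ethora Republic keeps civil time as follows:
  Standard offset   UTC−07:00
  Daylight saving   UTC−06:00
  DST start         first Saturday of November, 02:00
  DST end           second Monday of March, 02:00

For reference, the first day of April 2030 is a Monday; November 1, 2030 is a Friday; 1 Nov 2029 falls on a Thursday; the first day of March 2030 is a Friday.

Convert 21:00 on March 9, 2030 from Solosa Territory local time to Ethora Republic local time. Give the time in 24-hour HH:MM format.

1 April 2030 is a Monday, so the first Sunday is April 7 and the fourth is April 28.
1 November 2030 is a Friday, so Sundays fall on 3, 10, 17, 24; the last is November 24.
March 9, 2030 does not fall between 28 April and 24 November, so daylight saving is not in effect and Solosa Territory is at UTC−12:00.
21:00 Solosa Territory + 12h = 09:00 UTC (rolling into the next day, 10 March 2030).
1 November 2029 is a Thursday, so the first Saturday is November 3.
1 March 2030 is a Friday, so the first Monday is March 4 and the second is March 11.
At the standard offset (UTC−07:00), 09:00 UTC − 7h = 02:00 Ethora Republic standard time.
The standard-time date in Ethora Republic, March 10, 2030, falls between 3 November 2029 and 11 March 2030, so daylight saving is in effect and Ethora Republic is at UTC−06:00.
09:00 UTC − 6h = 03:00 Ethora Republic.

03:00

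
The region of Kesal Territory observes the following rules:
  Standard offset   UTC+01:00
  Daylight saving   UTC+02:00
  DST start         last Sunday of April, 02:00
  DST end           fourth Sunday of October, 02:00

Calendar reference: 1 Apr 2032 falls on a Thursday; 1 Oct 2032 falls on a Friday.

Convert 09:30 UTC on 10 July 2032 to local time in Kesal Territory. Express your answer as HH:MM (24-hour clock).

11:30

1 April 2032 is a Thursday, so Sundays fall on 4, 11, 18, 25; the last is April 25.
1 October 2032 is a Friday, so the first Sunday is October 3 and the fourth is October 24.
At the standard offset (UTC+01:00), 09:30 UTC + 1h = 10:30 Kesal Territory standard time.
Daylight saving runs 25 April – 24 October; the standard-time date in Kesal Territory, 10 July 2032, is inside that window, so Kesal Territory is at UTC+02:00.
09:30 UTC + 2h = 11:30 local.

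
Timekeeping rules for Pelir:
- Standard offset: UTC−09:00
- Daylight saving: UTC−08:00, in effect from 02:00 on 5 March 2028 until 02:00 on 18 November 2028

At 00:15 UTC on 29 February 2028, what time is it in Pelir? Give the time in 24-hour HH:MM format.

15:15

At the standard offset (UTC−09:00), 00:15 UTC − 9h = 15:15 Pelir standard time (rolling into the previous day, 28 February 2028).
The standard-time date in Pelir, 28 February 2028, is outside the daylight-saving period (5 March – 18 November), so Pelir is on standard time, UTC−09:00.
00:15 UTC − 9h = 15:15 local (rolling into the previous day, 28 February 2028).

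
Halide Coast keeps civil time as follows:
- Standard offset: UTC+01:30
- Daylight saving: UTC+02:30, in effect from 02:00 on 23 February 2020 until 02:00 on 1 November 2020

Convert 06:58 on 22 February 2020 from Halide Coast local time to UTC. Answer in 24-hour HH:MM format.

22 February 2020 is outside the daylight-saving period (23 February – 1 November), so Halide Coast is on standard time, UTC+01:30.
06:58 local − 1h30m = 05:28 UTC.

05:28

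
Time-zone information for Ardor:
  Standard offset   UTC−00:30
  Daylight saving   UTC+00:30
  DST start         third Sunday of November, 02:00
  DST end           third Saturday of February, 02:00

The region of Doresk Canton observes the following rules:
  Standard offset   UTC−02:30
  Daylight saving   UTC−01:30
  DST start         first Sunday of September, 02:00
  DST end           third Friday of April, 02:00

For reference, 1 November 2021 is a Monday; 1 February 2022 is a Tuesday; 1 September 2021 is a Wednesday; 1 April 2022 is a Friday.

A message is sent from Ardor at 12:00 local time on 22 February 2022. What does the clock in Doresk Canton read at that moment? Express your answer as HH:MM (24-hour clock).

1 November 2021 is a Monday, so the first Sunday is November 7 and the third is November 21.
1 February 2022 is a Tuesday, so the first Saturday is February 5 and the third is February 19.
22 February 2022 does not fall between 21 November 2021 and 19 February 2022, so daylight saving is not in effect and Ardor is at UTC−00:30.
12:00 Ardor + 0h30m = 12:30 UTC.
1 September 2021 is a Wednesday, so the first Sunday is September 5.
1 April 2022 is a Friday, so the first Friday is April 1 and the third is April 15.
At the standard offset (UTC−02:30), 12:30 UTC − 2h30m = 10:00 Doresk Canton standard time.
The standard-time date in Doresk Canton, 22 February 2022, lies within the daylight-saving period (5 September 2021 – 15 April 2022), so Doresk Canton is on daylight time, UTC−01:30.
12:30 UTC − 1h30m = 11:00 Doresk Canton.

11:00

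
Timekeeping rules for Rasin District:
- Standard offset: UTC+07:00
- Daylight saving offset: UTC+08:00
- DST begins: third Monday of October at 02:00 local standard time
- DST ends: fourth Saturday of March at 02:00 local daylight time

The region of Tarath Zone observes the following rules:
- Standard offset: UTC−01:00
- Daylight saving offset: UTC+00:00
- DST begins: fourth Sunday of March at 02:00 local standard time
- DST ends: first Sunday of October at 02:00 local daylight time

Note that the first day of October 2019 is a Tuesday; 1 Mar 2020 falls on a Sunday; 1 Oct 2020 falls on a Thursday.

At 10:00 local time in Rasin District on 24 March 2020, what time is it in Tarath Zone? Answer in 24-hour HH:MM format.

02:00

1 October 2019 is a Tuesday, so the first Monday is October 7 and the third is October 21.
1 March 2020 is a Sunday, so the first Saturday is March 7 and the fourth is March 28.
24 March 2020 falls between 21 October 2019 and 28 March 2020, so daylight saving is in effect and Rasin District is at UTC+08:00.
10:00 Rasin District − 8h = 02:00 UTC.
1 March 2020 is a Sunday, so the first Sunday is March 1 and the fourth is March 22.
1 October 2020 is a Thursday, so the first Sunday is October 4.
At the standard offset (UTC−01:00), 02:00 UTC − 1h = 01:00 Tarath Zone standard time.
The standard-time date in Tarath Zone, 24 March 2020, lies within the daylight-saving period (22 March – 4 October), so Tarath Zone is on daylight time, UTC+00:00.
02:00 UTC + 0h = 02:00 Tarath Zone.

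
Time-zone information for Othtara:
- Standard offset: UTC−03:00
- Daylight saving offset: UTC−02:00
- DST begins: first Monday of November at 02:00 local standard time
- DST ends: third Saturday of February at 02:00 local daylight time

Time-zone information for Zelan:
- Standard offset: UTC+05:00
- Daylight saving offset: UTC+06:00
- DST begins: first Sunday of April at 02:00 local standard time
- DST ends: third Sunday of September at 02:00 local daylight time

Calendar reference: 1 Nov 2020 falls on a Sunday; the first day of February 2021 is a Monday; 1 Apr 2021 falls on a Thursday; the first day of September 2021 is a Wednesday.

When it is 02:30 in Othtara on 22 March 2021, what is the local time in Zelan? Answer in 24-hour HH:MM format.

1 November 2020 is a Sunday, so the first Monday is November 2.
1 February 2021 is a Monday, so the first Saturday is February 6 and the third is February 20.
22 March 2021 is outside the daylight-saving period (2 November 2020 – 20 February 2021), so Othtara is on standard time, UTC−03:00.
02:30 Othtara + 3h = 05:30 UTC.
1 April 2021 is a Thursday, so the first Sunday is April 4.
1 September 2021 is a Wednesday, so the first Sunday is September 5 and the third is September 19.
At the standard offset (UTC+05:00), 05:30 UTC + 5h = 10:30 Zelan standard time.
Daylight saving runs 4 April – 19 September; the standard-time date in Zelan, 22 March 2021, is outside that window, so Zelan is on standard time at UTC+05:00.
05:30 UTC + 5h = 10:30 Zelan.

10:30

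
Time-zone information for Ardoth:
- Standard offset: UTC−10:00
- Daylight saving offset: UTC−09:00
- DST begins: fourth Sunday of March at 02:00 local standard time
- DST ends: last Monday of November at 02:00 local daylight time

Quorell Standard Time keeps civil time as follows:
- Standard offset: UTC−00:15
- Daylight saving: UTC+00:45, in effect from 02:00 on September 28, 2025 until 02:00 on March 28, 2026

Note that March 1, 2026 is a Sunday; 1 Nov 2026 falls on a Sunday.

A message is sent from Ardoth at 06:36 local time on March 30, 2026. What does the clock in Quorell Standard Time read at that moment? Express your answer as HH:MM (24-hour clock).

15:21

1 March 2026 is a Sunday, so the first Sunday is March 1 and the fourth is March 22.
1 November 2026 is a Sunday, so Mondays fall on 2, 9, 16, 23, 30; the last is November 30.
March 30, 2026 lies within the daylight-saving period (22 March – 30 November), so Ardoth is on daylight time, UTC−09:00.
06:36 Ardoth + 9h = 15:36 UTC.
At the standard offset (UTC−00:15), 15:36 UTC − 0h15m = 15:21 Quorell Standard Time standard time.
The standard-time date in Quorell Standard Time, March 30, 2026, is outside the daylight-saving period (28 September 2025 – 28 March 2026), so Quorell Standard Time is on standard time, UTC−00:15.
15:36 UTC − 0h15m = 15:21 Quorell Standard Time.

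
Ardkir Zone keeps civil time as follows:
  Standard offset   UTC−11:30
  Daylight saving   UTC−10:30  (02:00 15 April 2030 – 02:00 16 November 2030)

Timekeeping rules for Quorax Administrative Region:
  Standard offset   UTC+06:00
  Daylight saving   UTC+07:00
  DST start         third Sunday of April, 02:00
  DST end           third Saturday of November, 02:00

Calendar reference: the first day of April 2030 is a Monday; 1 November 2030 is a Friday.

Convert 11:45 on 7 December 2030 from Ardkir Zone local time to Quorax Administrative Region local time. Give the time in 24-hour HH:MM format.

05:15

Daylight saving runs 15 April – 16 November; 7 December 2030 is outside that window, so Ardkir Zone is on standard time at UTC−11:30.
11:45 Ardkir Zone + 11h30m = 23:15 UTC.
1 April 2030 is a Monday, so the first Sunday is April 7 and the third is April 21.
1 November 2030 is a Friday, so the first Saturday is November 2 and the third is November 16.
At the standard offset (UTC+06:00), 23:15 UTC + 6h = 05:15 Quorax Administrative Region standard time (rolling into the next day, 8 December 2030).
The standard-time date in Quorax Administrative Region, 8 December 2030, does not fall between 21 April and 16 November, so daylight saving is not in effect and Quorax Administrative Region is at UTC+06:00.
23:15 UTC + 6h = 05:15 Quorax Administrative Region (rolling into the next day, 8 December 2030).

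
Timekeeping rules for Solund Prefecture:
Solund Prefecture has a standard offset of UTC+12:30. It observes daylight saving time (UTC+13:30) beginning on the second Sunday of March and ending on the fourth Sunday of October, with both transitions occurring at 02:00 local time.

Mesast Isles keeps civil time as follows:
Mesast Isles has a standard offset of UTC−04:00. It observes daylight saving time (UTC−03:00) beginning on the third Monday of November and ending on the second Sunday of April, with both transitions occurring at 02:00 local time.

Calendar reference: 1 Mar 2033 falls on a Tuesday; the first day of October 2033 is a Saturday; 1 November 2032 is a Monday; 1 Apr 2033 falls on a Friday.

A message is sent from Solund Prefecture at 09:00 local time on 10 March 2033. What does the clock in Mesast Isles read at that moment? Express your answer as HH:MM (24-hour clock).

17:30

1 March 2033 is a Tuesday, so the first Sunday is March 6 and the second is March 13.
1 October 2033 is a Saturday, so the first Sunday is October 2 and the fourth is October 23.
10 March 2033 does not fall between 13 March and 23 October, so daylight saving is not in effect and Solund Prefecture is at UTC+12:30.
09:00 Solund Prefecture − 12h30m = 20:30 UTC (rolling into the previous day, 9 March 2033).
1 November 2032 is a Monday, so the first Monday is November 1 and the third is November 15.
1 April 2033 is a Friday, so the first Sunday is April 3 and the second is April 10.
At the standard offset (UTC−04:00), 20:30 UTC − 4h = 16:30 Mesast Isles standard time.
The standard-time date in Mesast Isles, 9 March 2033, falls between 15 November 2032 and 10 April 2033, so daylight saving is in effect and Mesast Isles is at UTC−03:00.
20:30 UTC − 3h = 17:30 Mesast Isles.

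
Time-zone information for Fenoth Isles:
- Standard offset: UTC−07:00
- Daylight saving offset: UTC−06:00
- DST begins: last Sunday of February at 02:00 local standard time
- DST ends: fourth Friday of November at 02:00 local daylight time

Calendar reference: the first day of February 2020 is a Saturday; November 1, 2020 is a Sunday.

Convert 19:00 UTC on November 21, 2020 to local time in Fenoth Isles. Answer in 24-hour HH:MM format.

13:00

1 February 2020 is a Saturday, so Sundays fall on 2, 9, 16, 23; the last is February 23.
1 November 2020 is a Sunday, so the first Friday is November 6 and the fourth is November 27.
At the standard offset (UTC−07:00), 19:00 UTC − 7h = 12:00 Fenoth Isles standard time.
Daylight saving runs 23 February – 27 November; the standard-time date in Fenoth Isles, November 21, 2020, is inside that window, so Fenoth Isles is at UTC−06:00.
19:00 UTC − 6h = 13:00 local.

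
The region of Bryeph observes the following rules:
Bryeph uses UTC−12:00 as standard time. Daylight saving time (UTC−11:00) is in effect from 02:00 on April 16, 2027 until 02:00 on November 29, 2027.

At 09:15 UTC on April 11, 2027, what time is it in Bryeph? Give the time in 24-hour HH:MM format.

21:15

At the standard offset (UTC−12:00), 09:15 UTC − 12h = 21:15 Bryeph standard time (rolling into the previous day, 10 April 2027).
Daylight saving runs 16 April – 29 November; the standard-time date in Bryeph, April 10, 2027, is outside that window, so Bryeph is on standard time at UTC−12:00.
09:15 UTC − 12h = 21:15 local (rolling into the previous day, 10 April 2027).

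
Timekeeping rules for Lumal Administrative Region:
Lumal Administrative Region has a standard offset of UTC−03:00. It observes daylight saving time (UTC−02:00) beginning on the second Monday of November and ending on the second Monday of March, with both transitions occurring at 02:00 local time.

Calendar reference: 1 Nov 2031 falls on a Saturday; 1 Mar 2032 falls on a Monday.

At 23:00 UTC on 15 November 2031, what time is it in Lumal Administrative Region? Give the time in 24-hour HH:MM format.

21:00

1 November 2031 is a Saturday, so the first Monday is November 3 and the second is November 10.
1 March 2032 is a Monday, so the first Monday is March 1 and the second is March 8.
At the standard offset (UTC−03:00), 23:00 UTC − 3h = 20:00 Lumal Administrative Region standard time.
Daylight saving runs 10 November 2031 – 8 March 2032; the standard-time date in Lumal Administrative Region, 15 November 2031, is inside that window, so Lumal Administrative Region is at UTC−02:00.
23:00 UTC − 2h = 21:00 local.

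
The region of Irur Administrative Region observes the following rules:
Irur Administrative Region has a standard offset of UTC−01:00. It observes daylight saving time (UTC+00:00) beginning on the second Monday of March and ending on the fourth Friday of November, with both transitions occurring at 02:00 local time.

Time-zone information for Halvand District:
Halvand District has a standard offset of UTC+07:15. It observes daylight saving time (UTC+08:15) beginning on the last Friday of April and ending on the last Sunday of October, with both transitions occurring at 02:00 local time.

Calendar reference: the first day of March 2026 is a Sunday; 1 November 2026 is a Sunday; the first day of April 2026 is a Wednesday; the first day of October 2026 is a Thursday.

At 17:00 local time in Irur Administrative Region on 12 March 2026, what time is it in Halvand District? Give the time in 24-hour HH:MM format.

1 March 2026 is a Sunday, so the first Monday is March 2 and the second is March 9.
1 November 2026 is a Sunday, so the first Friday is November 6 and the fourth is November 27.
12 March 2026 lies within the daylight-saving period (9 March – 27 November), so Irur Administrative Region is on daylight time, UTC+00:00.
17:00 Irur Administrative Region − 0h = 17:00 UTC.
1 April 2026 is a Wednesday, so Fridays fall on 3, 10, 17, 24; the last is April 24.
1 October 2026 is a Thursday, so Sundays fall on 4, 11, 18, 25; the last is October 25.
At the standard offset (UTC+07:15), 17:00 UTC + 7h15m = 00:15 Halvand District standard time (rolling into the next day, 13 March 2026).
The standard-time date in Halvand District, 13 March 2026, does not fall between 24 April and 25 October, so daylight saving is not in effect and Halvand District is at UTC+07:15.
17:00 UTC + 7h15m = 00:15 Halvand District (rolling into the next day, 13 March 2026).

00:15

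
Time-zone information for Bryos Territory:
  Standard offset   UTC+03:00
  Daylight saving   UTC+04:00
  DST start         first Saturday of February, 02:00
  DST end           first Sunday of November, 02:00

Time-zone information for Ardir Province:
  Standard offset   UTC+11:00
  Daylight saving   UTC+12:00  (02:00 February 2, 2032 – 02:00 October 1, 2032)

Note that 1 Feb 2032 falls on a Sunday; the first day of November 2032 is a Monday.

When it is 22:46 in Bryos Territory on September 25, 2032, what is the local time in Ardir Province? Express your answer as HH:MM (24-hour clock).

1 February 2032 is a Sunday, so the first Saturday is February 7.
1 November 2032 is a Monday, so the first Sunday is November 7.
September 25, 2032 lies within the daylight-saving period (7 February – 7 November), so Bryos Territory is on daylight time, UTC+04:00.
22:46 Bryos Territory − 4h = 18:46 UTC.
At the standard offset (UTC+11:00), 18:46 UTC + 11h = 05:46 Ardir Province standard time (rolling into the next day, 26 September 2032).
Daylight saving runs 2 February – 1 October; the standard-time date in Ardir Province, September 26, 2032, is inside that window, so Ardir Province is at UTC+12:00.
18:46 UTC + 12h = 06:46 Ardir Province (rolling into the next day, 26 September 2032).

06:46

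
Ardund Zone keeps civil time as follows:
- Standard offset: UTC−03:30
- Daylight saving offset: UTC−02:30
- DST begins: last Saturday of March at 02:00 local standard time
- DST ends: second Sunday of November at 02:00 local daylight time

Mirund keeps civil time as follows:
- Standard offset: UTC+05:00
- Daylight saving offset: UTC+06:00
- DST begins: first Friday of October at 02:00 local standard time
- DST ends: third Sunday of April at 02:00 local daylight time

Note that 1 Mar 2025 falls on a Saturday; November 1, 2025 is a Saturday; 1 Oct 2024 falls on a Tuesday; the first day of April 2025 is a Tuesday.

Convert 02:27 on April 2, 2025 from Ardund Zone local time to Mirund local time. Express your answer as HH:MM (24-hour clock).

1 March 2025 is a Saturday, so Saturdays fall on 1, 8, 15, 22, 29; the last is March 29.
1 November 2025 is a Saturday, so the first Sunday is November 2 and the second is November 9.
Daylight saving runs 29 March – 9 November; April 2, 2025 is inside that window, so Ardund Zone is at UTC−02:30.
02:27 Ardund Zone + 2h30m = 04:57 UTC.
1 October 2024 is a Tuesday, so the first Friday is October 4.
1 April 2025 is a Tuesday, so the first Sunday is April 6 and the third is April 20.
At the standard offset (UTC+05:00), 04:57 UTC + 5h = 09:57 Mirund standard time.
The standard-time date in Mirund, April 2, 2025, falls between 4 October 2024 and 20 April 2025, so daylight saving is in effect and Mirund is at UTC+06:00.
04:57 UTC + 6h = 10:57 Mirund.

10:57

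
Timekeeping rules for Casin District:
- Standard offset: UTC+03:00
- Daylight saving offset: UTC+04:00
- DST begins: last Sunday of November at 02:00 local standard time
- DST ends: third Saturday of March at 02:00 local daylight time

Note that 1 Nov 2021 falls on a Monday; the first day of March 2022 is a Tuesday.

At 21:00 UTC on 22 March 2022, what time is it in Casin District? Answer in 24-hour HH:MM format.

1 November 2021 is a Monday, so Sundays fall on 7, 14, 21, 28; the last is November 28.
1 March 2022 is a Tuesday, so the first Saturday is March 5 and the third is March 19.
At the standard offset (UTC+03:00), 21:00 UTC + 3h = 00:00 Casin District standard time (rolling into the next day, 23 March 2022).
Daylight saving runs 28 November 2021 – 19 March 2022; the standard-time date in Casin District, 23 March 2022, is outside that window, so Casin District is on standard time at UTC+03:00.
21:00 UTC + 3h = 00:00 local (rolling into the next day, 23 March 2022).

00:00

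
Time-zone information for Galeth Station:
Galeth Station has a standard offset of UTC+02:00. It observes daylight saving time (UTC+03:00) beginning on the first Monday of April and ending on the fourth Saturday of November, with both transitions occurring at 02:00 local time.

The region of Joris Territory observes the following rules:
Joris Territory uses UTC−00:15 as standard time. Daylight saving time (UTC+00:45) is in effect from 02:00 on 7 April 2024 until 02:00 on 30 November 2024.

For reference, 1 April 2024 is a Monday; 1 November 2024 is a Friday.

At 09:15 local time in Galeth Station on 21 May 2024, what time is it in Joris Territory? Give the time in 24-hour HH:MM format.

07:00

1 April 2024 is a Monday, so the first Monday is April 1.
1 November 2024 is a Friday, so the first Saturday is November 2 and the fourth is November 23.
21 May 2024 lies within the daylight-saving period (1 April – 23 November), so Galeth Station is on daylight time, UTC+03:00.
09:15 Galeth Station − 3h = 06:15 UTC.
At the standard offset (UTC−00:15), 06:15 UTC − 0h15m = 06:00 Joris Territory standard time.
The standard-time date in Joris Territory, 21 May 2024, falls between 7 April and 30 November, so daylight saving is in effect and Joris Territory is at UTC+00:45.
06:15 UTC + 0h45m = 07:00 Joris Territory.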